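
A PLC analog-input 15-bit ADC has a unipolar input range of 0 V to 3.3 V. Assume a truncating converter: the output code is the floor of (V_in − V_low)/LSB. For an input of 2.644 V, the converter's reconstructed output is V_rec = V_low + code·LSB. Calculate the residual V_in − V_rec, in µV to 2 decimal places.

One LSB is 3.3 V / 32768 = 100.71 µV.
Scaled input = 26254.1188 LSBs, so code = 26254.
Reconstructed: 2.643988 V.
Difference: 1.19629e-05 V → 11.96 µV.

11.96 µV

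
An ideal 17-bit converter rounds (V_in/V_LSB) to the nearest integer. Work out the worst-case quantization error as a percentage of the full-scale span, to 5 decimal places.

Rounding → worst-case error = ½ LSB = V_FS/2^18, so 100/262144 = 0.00038147 % of full scale.

0.00038 %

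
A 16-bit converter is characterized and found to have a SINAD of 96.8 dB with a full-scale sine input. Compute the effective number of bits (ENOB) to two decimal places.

15.79 bits

ENOB = (SINAD − 1.76) / 6.02 = (96.8 − 1.76)/6.02 = 15.787.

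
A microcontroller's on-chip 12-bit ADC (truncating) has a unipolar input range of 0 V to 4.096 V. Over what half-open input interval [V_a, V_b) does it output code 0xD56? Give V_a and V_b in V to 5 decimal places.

LSB = 4.096/2^12 = 1.000 mV.
Code 0xD56 = 3414 decimal.
V_a = V_low + 3414·LSB = 3.414 V; V_b = V_low + 3415·LSB = 3.415 V.

[3.41400 V, 3.41500 V)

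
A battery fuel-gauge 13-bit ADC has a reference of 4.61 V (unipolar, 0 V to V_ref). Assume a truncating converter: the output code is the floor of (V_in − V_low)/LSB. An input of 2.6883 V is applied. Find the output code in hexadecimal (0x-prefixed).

code 0x12A9 (decimal 4777)

Full-scale span = 4.61 V; LSB = 4.61/2^13 = 0.563 mV.
(V_in − V_low)/LSB = (2.6883 − 0) / 0.000562744 = 4777.127.
Floor → code 4777.
In hexadecimal (0x-prefixed): 0x12A9.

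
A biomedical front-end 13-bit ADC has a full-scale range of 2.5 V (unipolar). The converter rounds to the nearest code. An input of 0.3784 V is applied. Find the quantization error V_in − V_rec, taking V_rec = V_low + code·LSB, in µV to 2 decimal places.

-17.97 µV

Step size: 2.5 V ÷ 2^13 = 305.18 µV.
(V_in − V_low)/LSB = (0.3784 − 0)/0.000305176 = 1239.9411 → code 1240 (round).
Reconstructed: 0.37841797 V.
Error = 0.3784 − 0.37841797 = -1.79687e-05 V = -17.97 µV.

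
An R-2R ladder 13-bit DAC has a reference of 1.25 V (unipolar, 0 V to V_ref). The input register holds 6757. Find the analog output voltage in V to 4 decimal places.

1.0310 V

LSB = 1.25 V / 2^13 = 152.59 µV.
V_out = 0 + 6757 × 0.000152588 V = 1.03104 V.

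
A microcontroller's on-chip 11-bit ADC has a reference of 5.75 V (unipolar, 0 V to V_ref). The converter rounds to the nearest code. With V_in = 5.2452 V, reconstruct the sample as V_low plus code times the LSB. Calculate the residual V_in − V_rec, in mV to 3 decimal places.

0.571 mV

Step size: 5.75 V ÷ 2^11 = 2.808 mV.
Scaled input = 1868.2034 LSBs, so code = 1868.
Reconstructed: 5.2446289 V.
Error = 5.2452 − 5.2446289 = 0.000571094 V = 0.571 mV.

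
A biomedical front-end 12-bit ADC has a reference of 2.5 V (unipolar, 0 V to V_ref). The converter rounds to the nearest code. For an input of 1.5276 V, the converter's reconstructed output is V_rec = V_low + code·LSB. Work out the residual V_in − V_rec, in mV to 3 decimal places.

-0.110 mV

Step size: 2.5 V ÷ 2^12 = 0.610 mV.
(1.5276 − 0)/0.000610352 = 2502.8198; round gives code 2503.
Code 2503 maps back to 0 + 2503×0.000610352 V = 1.52771 V.
V_in − V_rec = -0.000109961 V = -0.110 mV.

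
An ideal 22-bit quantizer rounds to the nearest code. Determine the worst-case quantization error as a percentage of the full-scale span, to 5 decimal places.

Rounding → worst-case error = ½ LSB = V_FS/2^23, so 100/8388608 = 1.19209e-05 % of full scale.

0.00001 %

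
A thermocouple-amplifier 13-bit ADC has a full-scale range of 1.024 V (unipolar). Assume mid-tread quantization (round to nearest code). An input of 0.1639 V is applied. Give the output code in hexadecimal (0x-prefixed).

LSB = 1.024 V / 8192 = 125.00 µV.
(0.1639 − 0) / 0.000125 = 1311.200 LSBs.
round(1311.200) = 1311.
In hexadecimal (0x-prefixed): 0x51F.

code 0x51F (decimal 1311)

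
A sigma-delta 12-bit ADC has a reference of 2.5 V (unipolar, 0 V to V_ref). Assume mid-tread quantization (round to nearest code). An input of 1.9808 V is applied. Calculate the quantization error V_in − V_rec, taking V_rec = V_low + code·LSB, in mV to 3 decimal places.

0.209 mV

One LSB is 2.5 V / 4096 = 0.610 mV.
(1.9808 − 0)/0.000610352 = 3245.3427; round gives code 3245.
V_rec = 0 + 3245·0.000610352 = 1.9805908 V.
V_in − V_rec = 0.00020918 V = 0.209 mV.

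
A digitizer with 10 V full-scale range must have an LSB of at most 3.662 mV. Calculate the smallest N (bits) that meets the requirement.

12 bits

Number of steps required ≥ 10 V / 3.662 mV = 2730.75.
Need 2^N ≥ 2730.75; 2^11 = 2048, 2^12 = 4096.
Minimum N = 12.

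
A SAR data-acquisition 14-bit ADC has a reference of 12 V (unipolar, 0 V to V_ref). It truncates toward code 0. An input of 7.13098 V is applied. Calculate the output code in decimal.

code 9736

With 16384 levels over 12 V, one step is 0.732 mV.
Input sits at 9736.165 steps above V_low.
⌊·⌋(9736.165) = 9736.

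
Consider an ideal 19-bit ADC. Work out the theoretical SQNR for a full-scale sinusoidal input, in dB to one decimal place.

SNR ≈ 6.02·N + 1.76 dB = 6.02·19 + 1.76 = 116.14 dB.

116.1 dB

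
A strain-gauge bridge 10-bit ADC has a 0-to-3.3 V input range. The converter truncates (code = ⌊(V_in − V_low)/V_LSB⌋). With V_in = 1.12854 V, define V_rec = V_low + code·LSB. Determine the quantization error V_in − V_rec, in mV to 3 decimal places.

0.610 mV

LSB = 3.3/2^10 = 3.223 mV.
Scaled input = 350.1894 LSBs, so code = 350.
Code 350 maps back to 0 + 350×0.00322266 V = 1.1279297 V.
Difference: 0.000610312 V → 0.610 mV.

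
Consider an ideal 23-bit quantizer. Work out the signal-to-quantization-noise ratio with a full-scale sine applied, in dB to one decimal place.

SNR ≈ 6.02·N + 1.76 dB = 6.02·23 + 1.76 = 140.22 dB.

140.2 dB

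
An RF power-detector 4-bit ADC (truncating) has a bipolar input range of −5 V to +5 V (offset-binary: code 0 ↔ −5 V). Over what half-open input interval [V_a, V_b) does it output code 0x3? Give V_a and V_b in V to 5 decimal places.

[-3.12500 V, -2.50000 V)

LSB = 10/2^4 = 0.6250 V.
Code 0x3 = 3 decimal.
V_a = V_low + 3·LSB = -3.125 V; V_b = V_low + 4·LSB = -2.5 V.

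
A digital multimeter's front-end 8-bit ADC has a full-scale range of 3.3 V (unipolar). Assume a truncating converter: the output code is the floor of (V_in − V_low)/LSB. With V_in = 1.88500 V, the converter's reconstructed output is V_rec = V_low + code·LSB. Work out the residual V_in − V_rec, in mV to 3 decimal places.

Step size: 3.3 V ÷ 2^8 = 12.891 mV.
(1.88500 − 0)/0.0128906 = 146.2303; ⌊·⌋ gives code 146.
Code 146 maps back to 0 + 146×0.0128906 V = 1.8820313 V.
Error = 1.88500 − 1.8820313 = 0.00296875 V = 2.969 mV.

2.969 mV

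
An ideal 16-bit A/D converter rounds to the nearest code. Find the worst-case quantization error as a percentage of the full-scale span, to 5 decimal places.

0.00076 %

Rounding → worst-case error = ½ LSB = V_FS/2^17, so 100/131072 = 0.000762939 % of full scale.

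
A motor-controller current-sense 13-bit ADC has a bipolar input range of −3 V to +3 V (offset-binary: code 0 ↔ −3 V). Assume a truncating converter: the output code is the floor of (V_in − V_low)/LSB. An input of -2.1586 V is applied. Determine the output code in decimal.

code 1148

With 8192 levels over 6 V, one step is 0.732 mV.
(V_in − V_low)/LSB = (-2.1586 − (−3)) / 0.000732422 = 1148.791.
Floor → code 1148.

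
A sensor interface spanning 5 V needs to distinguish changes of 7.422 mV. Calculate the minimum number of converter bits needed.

10 bits

Number of steps required ≥ 5 V / 7.422 mV = 673.67.
Need 2^N ≥ 673.67; 2^9 = 512, 2^10 = 1024.
Minimum N = 10.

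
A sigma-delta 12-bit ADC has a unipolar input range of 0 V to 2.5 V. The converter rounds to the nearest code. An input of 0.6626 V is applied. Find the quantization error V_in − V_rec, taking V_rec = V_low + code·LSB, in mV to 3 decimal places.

One LSB is 2.5 V / 4096 = 0.610 mV.
Scaled input = 1085.6038 LSBs, so code = 1086.
V_rec = 0 + 1086·0.000610352 = 0.6628418 V.
Error = 0.6626 − 0.6628418 = -0.000241797 V = -0.242 mV.

-0.242 mV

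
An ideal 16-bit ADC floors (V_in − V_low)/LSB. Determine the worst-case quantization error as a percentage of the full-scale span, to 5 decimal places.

Truncating → worst-case error = 1 LSB = V_FS/2^16, so 100/65536 = 0.00152588 % of full scale.

0.00153 %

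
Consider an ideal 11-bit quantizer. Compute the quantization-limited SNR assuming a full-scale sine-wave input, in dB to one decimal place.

68.0 dB

SNR ≈ 6.02·N + 1.76 dB = 6.02·11 + 1.76 = 67.98 dB.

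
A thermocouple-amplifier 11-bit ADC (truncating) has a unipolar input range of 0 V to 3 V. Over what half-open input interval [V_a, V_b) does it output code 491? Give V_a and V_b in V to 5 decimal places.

LSB = 3/2^11 = 1.465 mV.
V_a = V_low + 491·LSB = 0.719238 V; V_b = V_low + 492·LSB = 0.720703 V.

[0.71924 V, 0.72070 V)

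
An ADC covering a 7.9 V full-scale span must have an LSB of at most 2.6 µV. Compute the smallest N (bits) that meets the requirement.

22 bits

Number of steps required ≥ 7.9 V / 2.6 µV = 3038461.54.
Need 2^N ≥ 3038461.54; 2^21 = 2097152, 2^22 = 4194304.
Minimum N = 22.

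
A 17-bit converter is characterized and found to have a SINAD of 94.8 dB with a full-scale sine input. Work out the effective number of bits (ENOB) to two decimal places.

15.46 bits

ENOB = (SINAD − 1.76) / 6.02 = (94.8 − 1.76)/6.02 = 15.455.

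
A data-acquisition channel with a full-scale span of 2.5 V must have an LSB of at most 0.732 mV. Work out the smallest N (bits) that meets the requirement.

Number of steps required ≥ 2.5 V / 0.732 mV = 3415.30.
Need 2^N ≥ 3415.30; 2^11 = 2048, 2^12 = 4096.
Minimum N = 12.

12 bits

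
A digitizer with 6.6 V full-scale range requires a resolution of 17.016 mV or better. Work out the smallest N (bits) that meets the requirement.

Number of steps required ≥ 6.6 V / 17.016 mV = 387.87.
Need 2^N ≥ 387.87; 2^8 = 256, 2^9 = 512.
Minimum N = 9.

9 bits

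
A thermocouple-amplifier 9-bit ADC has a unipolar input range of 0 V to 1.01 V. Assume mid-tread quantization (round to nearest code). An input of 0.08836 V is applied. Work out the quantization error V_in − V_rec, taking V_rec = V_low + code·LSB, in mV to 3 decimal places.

Step size: 1.01 V ÷ 2^9 = 1.973 mV.
(V_in − V_low)/LSB = (0.08836 − 0)/0.00197266 = 44.7924 → code 45 (round).
V_rec = 0 + 45·0.00197266 = 0.088769531 V.
Difference: -0.000409531 V → -0.410 mV.

-0.410 mV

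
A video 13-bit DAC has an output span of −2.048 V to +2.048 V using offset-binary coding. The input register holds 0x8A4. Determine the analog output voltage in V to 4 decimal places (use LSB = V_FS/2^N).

LSB = 4.096 V / 2^13 = 0.500 mV.
Code 0x8A4 = 2212 decimal.
V_out = (−2.048) + 2212 × 0.0005 V = -0.942 V.

-0.9420 V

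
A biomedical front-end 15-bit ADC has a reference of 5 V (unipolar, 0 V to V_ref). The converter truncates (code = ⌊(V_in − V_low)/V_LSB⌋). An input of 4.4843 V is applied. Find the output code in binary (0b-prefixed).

code 0b111001011001100 (decimal 29388)

LSB = 5 V / 32768 = 152.59 µV.
(4.4843 − 0) / 0.000152588 = 29388.308 LSBs.
So the output code is 29388.
In binary (0b-prefixed): 0b111001011001100.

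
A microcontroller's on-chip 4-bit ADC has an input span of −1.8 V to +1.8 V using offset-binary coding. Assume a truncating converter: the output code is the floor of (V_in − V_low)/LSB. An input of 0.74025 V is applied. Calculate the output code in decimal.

LSB = 3.6 V / 16 = 225.000 mV.
(0.74025 − (−1.8)) / 0.225 = 11.290 LSBs.
So the output code is 11.

code 11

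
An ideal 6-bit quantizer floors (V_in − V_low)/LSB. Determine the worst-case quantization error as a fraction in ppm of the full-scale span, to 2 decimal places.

Truncating → worst-case error = 1 LSB = V_FS/2^6, so 1e+06/64 = 15625 ppm of full scale.

15625.00 ppm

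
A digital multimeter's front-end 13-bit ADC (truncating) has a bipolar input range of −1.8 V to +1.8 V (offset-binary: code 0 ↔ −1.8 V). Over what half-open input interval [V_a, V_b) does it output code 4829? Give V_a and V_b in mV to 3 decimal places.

[322.119 mV, 322.559 mV)

LSB = 3.6/2^13 = 439.45 µV.
V_a = V_low + 4829·LSB = 0.322119 V; V_b = V_low + 4830·LSB = 0.322559 V.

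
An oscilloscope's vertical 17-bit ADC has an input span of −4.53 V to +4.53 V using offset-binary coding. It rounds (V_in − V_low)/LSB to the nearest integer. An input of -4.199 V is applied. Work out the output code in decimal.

code 4789

Full-scale span = 9.06 V; LSB = 9.06/2^17 = 69.12 µV.
(-4.199 − (−4.53)) / 6.91223e-05 = 4788.613 LSBs.
So the output code is 4789.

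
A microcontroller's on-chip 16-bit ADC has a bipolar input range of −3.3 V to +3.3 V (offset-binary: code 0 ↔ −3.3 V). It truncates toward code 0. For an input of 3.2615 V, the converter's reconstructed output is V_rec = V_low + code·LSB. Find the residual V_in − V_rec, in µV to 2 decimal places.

One LSB is 6.6 V / 65536 = 100.71 µV.
(3.2615 − (−3.3))/0.000100708 = 65153.7067; ⌊·⌋ gives code 65153.
Reconstructed: 3.2614288 V.
V_in − V_rec = 7.1167e-05 V = 71.17 µV.

71.17 µV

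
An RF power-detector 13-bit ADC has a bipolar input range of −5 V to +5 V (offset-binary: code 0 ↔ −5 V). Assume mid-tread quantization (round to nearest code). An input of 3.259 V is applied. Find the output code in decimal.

code 6766

Full-scale span = 10 V; LSB = 10/2^13 = 1.221 mV.
(V_in − V_low)/LSB = (3.259 − (−5)) / 0.0012207 = 6765.773.
round(6765.773) = 6766.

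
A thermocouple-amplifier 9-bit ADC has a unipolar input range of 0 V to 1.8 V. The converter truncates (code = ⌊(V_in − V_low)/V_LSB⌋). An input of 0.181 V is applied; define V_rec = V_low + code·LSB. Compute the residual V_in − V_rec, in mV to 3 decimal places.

1.703 mV

LSB = 1.8/2^9 = 3.516 mV.
(V_in − V_low)/LSB = (0.181 − 0)/0.00351563 = 51.4844 → code 51 (floor).
V_rec = 0 + 51·0.00351563 = 0.17929687 V.
V_in − V_rec = 0.00170312 V = 1.703 mV.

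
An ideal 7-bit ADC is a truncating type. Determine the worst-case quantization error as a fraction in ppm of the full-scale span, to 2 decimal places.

Truncating → worst-case error = 1 LSB = V_FS/2^7, so 1e+06/128 = 7812.5 ppm of full scale.

7812.50 ppm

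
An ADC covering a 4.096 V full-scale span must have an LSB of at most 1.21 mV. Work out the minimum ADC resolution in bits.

12 bits

Number of steps required ≥ 4.096 V / 1.21 mV = 3385.12.
Need 2^N ≥ 3385.12; 2^11 = 2048, 2^12 = 4096.
Minimum N = 12.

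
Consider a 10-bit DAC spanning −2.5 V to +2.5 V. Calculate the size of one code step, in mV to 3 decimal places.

Full-scale span = 5 V.
LSB = 5 / 2^10 = 5 / 1024 = 0.00488281 V = 4.883 mV.

4.883 mV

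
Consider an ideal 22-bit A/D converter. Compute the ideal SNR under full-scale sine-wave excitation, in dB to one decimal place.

SNR ≈ 6.02·N + 1.76 dB = 6.02·22 + 1.76 = 134.20 dB.

134.2 dB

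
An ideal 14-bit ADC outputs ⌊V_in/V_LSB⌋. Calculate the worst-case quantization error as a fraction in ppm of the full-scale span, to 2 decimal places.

Truncating → worst-case error = 1 LSB = V_FS/2^14, so 1e+06/16384 = 61.0352 ppm of full scale.

61.04 ppm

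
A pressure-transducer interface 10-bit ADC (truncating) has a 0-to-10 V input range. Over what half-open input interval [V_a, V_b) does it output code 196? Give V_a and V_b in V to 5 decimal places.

[1.91406 V, 1.92383 V)

LSB = 10/2^10 = 9.766 mV.
V_a = V_low + 196·LSB = 1.91406 V; V_b = V_low + 197·LSB = 1.92383 V.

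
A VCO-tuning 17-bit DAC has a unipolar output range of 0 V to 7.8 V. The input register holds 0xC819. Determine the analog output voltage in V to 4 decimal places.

3.0484 V

LSB = 7.8 V / 2^17 = 59.51 µV.
Code 0xC819 = 51225 decimal.
V_out = 0 + 51225 × 5.95093e-05 V = 3.04836 V.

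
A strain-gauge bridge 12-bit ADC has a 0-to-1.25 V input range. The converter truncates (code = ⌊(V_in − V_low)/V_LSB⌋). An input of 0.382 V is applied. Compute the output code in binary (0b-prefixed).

Full-scale span = 1.25 V; LSB = 1.25/2^12 = 305.18 µV.
(V_in − V_low)/LSB = (0.382 − 0) / 0.000305176 = 1251.738.
So the output code is 1251.
In binary (0b-prefixed): 0b10011100011.

code 0b10011100011 (decimal 1251)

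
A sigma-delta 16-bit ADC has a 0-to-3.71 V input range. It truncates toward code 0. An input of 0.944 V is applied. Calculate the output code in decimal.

code 16675

Full-scale span = 3.71 V; LSB = 3.71/2^16 = 56.61 µV.
(0.944 − 0) / 5.66101e-05 = 16675.467 LSBs.
Floor → code 16675.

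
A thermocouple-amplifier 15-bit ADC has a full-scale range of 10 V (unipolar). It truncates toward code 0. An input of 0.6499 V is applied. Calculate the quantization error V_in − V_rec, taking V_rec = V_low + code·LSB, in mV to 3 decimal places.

Step size: 10 V ÷ 2^15 = 305.18 µV.
(0.6499 − 0)/0.000305176 = 2129.5923; ⌊·⌋ gives code 2129.
V_rec = 0 + 2129·0.000305176 = 0.64971924 V.
Difference: 0.000180762 V → 0.181 mV.

0.181 mV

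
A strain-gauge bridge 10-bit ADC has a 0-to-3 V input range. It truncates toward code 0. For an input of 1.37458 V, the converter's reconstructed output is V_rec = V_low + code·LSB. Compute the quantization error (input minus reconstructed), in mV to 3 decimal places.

One LSB is 3 V / 1024 = 2.930 mV.
(1.37458 − 0)/0.00292969 = 469.1900; ⌊·⌋ gives code 469.
Code 469 maps back to 0 + 469×0.00292969 V = 1.3740234 V.
Difference: 0.000556562 V → 0.557 mV.

0.557 mV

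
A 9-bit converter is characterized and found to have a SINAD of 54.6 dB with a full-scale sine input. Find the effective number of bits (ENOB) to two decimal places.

ENOB = (SINAD − 1.76) / 6.02 = (54.6 − 1.76)/6.02 = 8.777.

8.78 bits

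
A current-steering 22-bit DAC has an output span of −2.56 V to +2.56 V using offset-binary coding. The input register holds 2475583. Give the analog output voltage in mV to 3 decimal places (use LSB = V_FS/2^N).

LSB = 5.12 V / 2^22 = 1.22 µV.
V_out = (−2.56) + 2475583 × 1.2207e-06 V = 0.461952 V.
= 461.952 mV.

461.952 mV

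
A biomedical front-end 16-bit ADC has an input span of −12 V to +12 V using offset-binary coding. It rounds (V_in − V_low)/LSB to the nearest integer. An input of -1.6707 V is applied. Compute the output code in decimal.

code 28206

With 65536 levels over 24 V, one step is 366.21 µV.
Input sits at 28205.875 steps above V_low.
round(28205.875) = 28206.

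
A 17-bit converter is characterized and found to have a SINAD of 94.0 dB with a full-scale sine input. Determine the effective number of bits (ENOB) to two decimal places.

15.32 bits

ENOB = (SINAD − 1.76) / 6.02 = (94.0 − 1.76)/6.02 = 15.322.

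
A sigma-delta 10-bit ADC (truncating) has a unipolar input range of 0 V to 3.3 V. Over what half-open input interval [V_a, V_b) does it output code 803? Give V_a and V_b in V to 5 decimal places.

LSB = 3.3/2^10 = 3.223 mV.
V_a = V_low + 803·LSB = 2.58779 V; V_b = V_low + 804·LSB = 2.59102 V.

[2.58779 V, 2.59102 V)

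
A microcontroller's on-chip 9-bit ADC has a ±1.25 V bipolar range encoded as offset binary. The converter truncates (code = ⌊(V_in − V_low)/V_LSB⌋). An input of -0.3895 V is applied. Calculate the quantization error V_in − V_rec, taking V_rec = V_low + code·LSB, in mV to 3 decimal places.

One LSB is 2.5 V / 512 = 4.883 mV.
(-0.3895 − (−1.25))/0.00488281 = 176.2304; ⌊·⌋ gives code 176.
Code 176 maps back to (−1.25) + 176×0.00488281 V = -0.390625 V.
Error = -0.3895 − (−0.390625) = 0.001125 V = 1.125 mV.

1.125 mV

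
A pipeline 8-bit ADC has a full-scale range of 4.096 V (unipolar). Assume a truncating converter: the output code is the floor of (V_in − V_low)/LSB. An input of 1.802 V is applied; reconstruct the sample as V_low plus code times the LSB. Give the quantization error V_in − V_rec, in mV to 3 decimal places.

10.000 mV

One LSB is 4.096 V / 256 = 16.000 mV.
(1.802 − 0)/0.016 = 112.6250; ⌊·⌋ gives code 112.
V_rec = 0 + 112·0.016 = 1.792 V.
Error = 1.802 − 1.792 = 0.01 V = 10.000 mV.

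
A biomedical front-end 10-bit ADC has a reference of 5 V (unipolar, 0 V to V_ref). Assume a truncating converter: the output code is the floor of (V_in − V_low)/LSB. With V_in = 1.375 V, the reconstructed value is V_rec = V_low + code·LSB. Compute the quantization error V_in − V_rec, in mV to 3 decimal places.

2.930 mV

Step size: 5 V ÷ 2^10 = 4.883 mV.
(1.375 − 0)/0.00488281 = 281.6000; ⌊·⌋ gives code 281.
V_rec = 0 + 281·0.00488281 = 1.3720703 V.
Difference: 0.00292969 V → 2.930 mV.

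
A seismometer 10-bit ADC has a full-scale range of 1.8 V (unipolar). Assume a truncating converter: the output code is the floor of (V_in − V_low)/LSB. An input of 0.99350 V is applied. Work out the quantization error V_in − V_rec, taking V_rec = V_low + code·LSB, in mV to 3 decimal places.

One LSB is 1.8 V / 1024 = 1.758 mV.
(V_in − V_low)/LSB = (0.99350 − 0)/0.00175781 = 565.1911 → code 565 (floor).
Reconstructed: 0.99316406 V.
V_in − V_rec = 0.000335937 V = 0.336 mV.

0.336 mV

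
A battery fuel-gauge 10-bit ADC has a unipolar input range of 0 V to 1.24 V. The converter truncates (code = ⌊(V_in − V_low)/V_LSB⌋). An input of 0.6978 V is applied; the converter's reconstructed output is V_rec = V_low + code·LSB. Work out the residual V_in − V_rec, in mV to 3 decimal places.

0.300 mV

Step size: 1.24 V ÷ 2^10 = 1.211 mV.
(0.6978 − 0)/0.00121094 = 576.2477; ⌊·⌋ gives code 576.
V_rec = 0 + 576·0.00121094 = 0.6975 V.
V_in − V_rec = 0.0003 V = 0.300 mV.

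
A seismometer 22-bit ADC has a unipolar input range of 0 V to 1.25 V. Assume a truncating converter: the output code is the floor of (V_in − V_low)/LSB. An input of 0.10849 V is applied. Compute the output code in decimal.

code 364032

LSB = 1.25 V / 4194304 = 0.30 µV.
(V_in − V_low)/LSB = (0.10849 − 0) / 2.98023e-07 = 364032.033.
⌊·⌋(364032.033) = 364032.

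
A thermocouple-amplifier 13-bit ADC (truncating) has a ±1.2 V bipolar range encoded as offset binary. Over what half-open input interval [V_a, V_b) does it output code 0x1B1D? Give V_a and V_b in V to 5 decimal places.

LSB = 2.4/2^13 = 292.97 µV.
Code 0x1B1D = 6941 decimal.
V_a = V_low + 6941·LSB = 0.833496 V; V_b = V_low + 6942·LSB = 0.833789 V.

[0.83350 V, 0.83379 V)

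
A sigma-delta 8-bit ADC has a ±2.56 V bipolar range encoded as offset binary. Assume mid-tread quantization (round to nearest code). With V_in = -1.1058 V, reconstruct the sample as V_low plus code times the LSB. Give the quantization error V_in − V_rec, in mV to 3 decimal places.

LSB = 5.12/2^8 = 20.000 mV.
(-1.1058 − (−2.56))/0.02 = 72.7100; round gives code 73.
Reconstructed: -1.1 V.
Error = -1.1058 − (−1.1) = -0.0058 V = -5.800 mV.

-5.800 mV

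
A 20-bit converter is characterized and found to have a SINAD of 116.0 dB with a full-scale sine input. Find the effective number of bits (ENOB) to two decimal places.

ENOB = (SINAD − 1.76) / 6.02 = (116.0 − 1.76)/6.02 = 18.977.

18.98 bits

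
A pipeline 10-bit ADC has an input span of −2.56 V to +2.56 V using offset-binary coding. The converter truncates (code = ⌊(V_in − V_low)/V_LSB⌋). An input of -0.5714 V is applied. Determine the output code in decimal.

code 397

LSB = 5.12 V / 1024 = 5.000 mV.
Input sits at 397.720 steps above V_low.
So the output code is 397.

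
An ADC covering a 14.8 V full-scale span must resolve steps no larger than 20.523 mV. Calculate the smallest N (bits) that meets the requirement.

Number of steps required ≥ 14.8 V / 20.523 mV = 721.14.
Need 2^N ≥ 721.14; 2^9 = 512, 2^10 = 1024.
Minimum N = 10.

10 bits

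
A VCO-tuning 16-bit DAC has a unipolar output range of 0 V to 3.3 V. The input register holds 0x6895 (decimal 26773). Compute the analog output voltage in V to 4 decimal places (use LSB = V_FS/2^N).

1.3481 V

LSB = 3.3 V / 2^16 = 50.35 µV.
Code 0x6895 = 26773 decimal.
V_out = 0 + 26773 × 5.0354e-05 V = 1.34813 V.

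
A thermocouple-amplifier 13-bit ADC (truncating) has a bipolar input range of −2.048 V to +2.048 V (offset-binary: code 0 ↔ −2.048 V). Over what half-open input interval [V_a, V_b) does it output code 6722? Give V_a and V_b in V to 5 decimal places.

LSB = 4.096/2^13 = 0.500 mV.
V_a = V_low + 6722·LSB = 1.313 V; V_b = V_low + 6723·LSB = 1.3135 V.

[1.31300 V, 1.31350 V)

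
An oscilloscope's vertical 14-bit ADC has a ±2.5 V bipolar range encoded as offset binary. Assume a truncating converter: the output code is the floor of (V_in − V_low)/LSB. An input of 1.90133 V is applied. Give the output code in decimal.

With 16384 levels over 5 V, one step is 305.18 µV.
(V_in − V_low)/LSB = (1.90133 − (−2.5)) / 0.000305176 = 14422.278.
Floor → code 14422.

code 14422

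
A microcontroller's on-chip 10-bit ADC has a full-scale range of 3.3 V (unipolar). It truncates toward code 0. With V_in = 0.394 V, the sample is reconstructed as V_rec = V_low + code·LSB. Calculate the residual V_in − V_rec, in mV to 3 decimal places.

0.836 mV

Step size: 3.3 V ÷ 2^10 = 3.223 mV.
Scaled input = 122.2594 LSBs, so code = 122.
Code 122 maps back to 0 + 122×0.00322266 V = 0.39316406 V.
Difference: 0.000835937 V → 0.836 mV.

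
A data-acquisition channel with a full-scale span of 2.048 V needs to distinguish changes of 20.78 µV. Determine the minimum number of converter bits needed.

Number of steps required ≥ 2.048 V / 20.78 µV = 98556.30.
Need 2^N ≥ 98556.30; 2^16 = 65536, 2^17 = 131072.
Minimum N = 17.

17 bits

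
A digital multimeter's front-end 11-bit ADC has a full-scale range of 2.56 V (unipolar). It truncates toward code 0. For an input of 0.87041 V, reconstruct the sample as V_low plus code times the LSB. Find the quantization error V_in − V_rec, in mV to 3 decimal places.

0.410 mV

LSB = 2.56/2^11 = 1.250 mV.
(0.87041 − 0)/0.00125 = 696.3280; ⌊·⌋ gives code 696.
V_rec = 0 + 696·0.00125 = 0.87 V.
Error = 0.87041 − 0.87 = 0.00041 V = 0.410 mV.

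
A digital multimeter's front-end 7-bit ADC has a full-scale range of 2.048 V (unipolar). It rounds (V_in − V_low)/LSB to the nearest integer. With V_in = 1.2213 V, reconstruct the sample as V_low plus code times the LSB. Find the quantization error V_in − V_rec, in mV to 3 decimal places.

Step size: 2.048 V ÷ 2^7 = 16.000 mV.
Scaled input = 76.3312 LSBs, so code = 76.
Reconstructed: 1.216 V.
Error = 1.2213 − 1.216 = 0.0053 V = 5.300 mV.

5.300 mV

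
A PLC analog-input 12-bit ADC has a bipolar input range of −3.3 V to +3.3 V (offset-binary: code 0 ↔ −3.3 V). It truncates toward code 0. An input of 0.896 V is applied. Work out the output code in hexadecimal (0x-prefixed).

code 0xA2C (decimal 2604)

With 4096 levels over 6.6 V, one step is 1.611 mV.
(V_in − V_low)/LSB = (0.896 − (−3.3)) / 0.00161133 = 2604.063.
⌊·⌋(2604.063) = 2604.
In hexadecimal (0x-prefixed): 0xA2C.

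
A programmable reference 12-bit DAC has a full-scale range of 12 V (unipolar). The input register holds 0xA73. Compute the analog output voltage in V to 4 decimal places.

7.8369 V

LSB = 12 V / 2^12 = 2.930 mV.
Code 0xA73 = 2675 decimal.
V_out = 0 + 2675 × 0.00292969 V = 7.83691 V.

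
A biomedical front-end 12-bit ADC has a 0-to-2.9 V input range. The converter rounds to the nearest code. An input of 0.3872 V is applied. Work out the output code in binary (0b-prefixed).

code 0b1000100011 (decimal 547)

With 4096 levels over 2.9 V, one step is 0.708 mV.
(V_in − V_low)/LSB = (0.3872 − 0) / 0.000708008 = 546.887.
So the output code is 547.
In binary (0b-prefixed): 0b1000100011.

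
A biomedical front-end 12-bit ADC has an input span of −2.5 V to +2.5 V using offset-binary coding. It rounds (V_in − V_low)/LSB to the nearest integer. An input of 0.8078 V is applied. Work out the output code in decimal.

LSB = 5 V / 4096 = 1.221 mV.
(V_in − V_low)/LSB = (0.8078 − (−2.5)) / 0.0012207 = 2709.750.
So the output code is 2710.

code 2710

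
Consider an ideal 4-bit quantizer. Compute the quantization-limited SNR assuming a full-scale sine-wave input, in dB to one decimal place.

SNR ≈ 6.02·N + 1.76 dB = 6.02·4 + 1.76 = 25.84 dB.

25.8 dB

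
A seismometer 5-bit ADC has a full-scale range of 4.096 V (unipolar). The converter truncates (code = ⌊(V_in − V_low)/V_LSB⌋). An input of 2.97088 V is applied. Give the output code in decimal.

code 23

Full-scale span = 4.096 V; LSB = 4.096/2^5 = 128.000 mV.
(V_in − V_low)/LSB = (2.97088 − 0) / 0.128 = 23.210.
So the output code is 23.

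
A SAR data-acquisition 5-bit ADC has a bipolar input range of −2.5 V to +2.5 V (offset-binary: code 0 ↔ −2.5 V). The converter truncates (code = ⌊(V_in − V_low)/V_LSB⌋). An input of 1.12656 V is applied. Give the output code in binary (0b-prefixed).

code 0b10111 (decimal 23)

LSB = 5 V / 32 = 156.250 mV.
Input sits at 23.210 steps above V_low.
Floor → code 23.
In binary (0b-prefixed): 0b10111.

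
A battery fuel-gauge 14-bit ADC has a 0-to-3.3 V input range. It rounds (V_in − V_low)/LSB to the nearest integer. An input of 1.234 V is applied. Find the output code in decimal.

code 6127

Full-scale span = 3.3 V; LSB = 3.3/2^14 = 201.42 µV.
(1.234 − 0) / 0.000201416 = 6126.623 LSBs.
So the output code is 6127.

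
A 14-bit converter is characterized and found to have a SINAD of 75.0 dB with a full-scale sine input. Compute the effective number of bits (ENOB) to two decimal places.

12.17 bits

ENOB = (SINAD − 1.76) / 6.02 = (75.0 − 1.76)/6.02 = 12.166.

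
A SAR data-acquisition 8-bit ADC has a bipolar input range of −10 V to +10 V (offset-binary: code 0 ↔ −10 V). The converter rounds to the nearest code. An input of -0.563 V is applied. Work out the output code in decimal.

Full-scale span = 20 V; LSB = 20/2^8 = 78.125 mV.
Input sits at 120.794 steps above V_low.
round(120.794) = 121.

code 121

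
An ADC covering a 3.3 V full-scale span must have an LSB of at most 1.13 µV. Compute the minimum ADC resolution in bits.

22 bits

Number of steps required ≥ 3.3 V / 1.13 µV = 2920353.98.
Need 2^N ≥ 2920353.98; 2^21 = 2097152, 2^22 = 4194304.
Minimum N = 22.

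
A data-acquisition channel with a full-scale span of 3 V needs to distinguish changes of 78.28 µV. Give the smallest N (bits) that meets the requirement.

Number of steps required ≥ 3 V / 78.28 µV = 38323.97.
Need 2^N ≥ 38323.97; 2^15 = 32768, 2^16 = 65536.
Minimum N = 16.

16 bits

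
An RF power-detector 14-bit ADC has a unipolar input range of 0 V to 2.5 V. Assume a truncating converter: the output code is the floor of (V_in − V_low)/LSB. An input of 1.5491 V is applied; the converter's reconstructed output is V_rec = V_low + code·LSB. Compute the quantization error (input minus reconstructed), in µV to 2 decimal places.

LSB = 2.5/2^14 = 152.59 µV.
(V_in − V_low)/LSB = (1.5491 − 0)/0.000152588 = 10152.1818 → code 10152 (floor).
V_rec = 0 + 10152·0.000152588 = 1.5490723 V.
Error = 1.5491 − 1.5490723 = 2.77344e-05 V = 27.73 µV.

27.73 µV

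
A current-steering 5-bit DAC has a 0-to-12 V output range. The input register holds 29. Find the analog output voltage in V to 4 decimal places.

10.8750 V

LSB = 12 V / 2^5 = 375.000 mV.
V_out = 0 + 29 × 0.375 V = 10.875 V.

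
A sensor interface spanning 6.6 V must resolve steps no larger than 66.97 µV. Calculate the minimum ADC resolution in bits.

Number of steps required ≥ 6.6 V / 66.97 µV = 98551.59.
Need 2^N ≥ 98551.59; 2^16 = 65536, 2^17 = 131072.
Minimum N = 17.

17 bits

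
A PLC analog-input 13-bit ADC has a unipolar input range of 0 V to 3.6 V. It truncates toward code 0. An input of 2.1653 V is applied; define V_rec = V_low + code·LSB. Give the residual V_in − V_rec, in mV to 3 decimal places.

0.114 mV

One LSB is 3.6 V / 8192 = 439.45 µV.
(2.1653 − 0)/0.000439453 = 4927.2604; ⌊·⌋ gives code 4927.
Code 4927 maps back to 0 + 4927×0.000439453 V = 2.1651855 V.
Difference: 0.000114453 V → 0.114 mV.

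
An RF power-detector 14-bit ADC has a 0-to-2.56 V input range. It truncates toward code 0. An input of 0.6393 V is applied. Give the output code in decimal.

code 4091

Full-scale span = 2.56 V; LSB = 2.56/2^14 = 156.25 µV.
Input sits at 4091.520 steps above V_low.
Floor → code 4091.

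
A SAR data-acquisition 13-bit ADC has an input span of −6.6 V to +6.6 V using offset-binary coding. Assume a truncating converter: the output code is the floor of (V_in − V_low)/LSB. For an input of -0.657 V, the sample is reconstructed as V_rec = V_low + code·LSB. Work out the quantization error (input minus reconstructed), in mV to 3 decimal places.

Step size: 13.2 V ÷ 2^13 = 1.611 mV.
Scaled input = 3688.2618 LSBs, so code = 3688.
Reconstructed: -0.65742188 V.
Difference: 0.000421875 V → 0.422 mV.

0.422 mV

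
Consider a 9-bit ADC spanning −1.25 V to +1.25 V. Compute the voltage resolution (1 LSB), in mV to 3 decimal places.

Full-scale span = 2.5 V.
LSB = 2.5 / 2^9 = 2.5 / 512 = 0.00488281 V = 4.883 mV.

4.883 mV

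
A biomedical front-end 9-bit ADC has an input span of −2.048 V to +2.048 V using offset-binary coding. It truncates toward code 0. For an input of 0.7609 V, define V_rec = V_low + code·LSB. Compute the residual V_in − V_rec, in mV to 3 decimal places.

0.900 mV

LSB = 4.096/2^9 = 8.000 mV.
(V_in − V_low)/LSB = (0.7609 − (−2.048))/0.008 = 351.1125 → code 351 (floor).
V_rec = (−2.048) + 351·0.008 = 0.76 V.
Difference: 0.0009 V → 0.900 mV.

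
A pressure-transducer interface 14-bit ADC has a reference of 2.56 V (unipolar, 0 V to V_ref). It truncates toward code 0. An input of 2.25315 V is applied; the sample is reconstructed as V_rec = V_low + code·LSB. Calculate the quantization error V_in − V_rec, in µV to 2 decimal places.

Step size: 2.56 V ÷ 2^14 = 156.25 µV.
(2.25315 − 0)/0.00015625 = 14420.1600; ⌊·⌋ gives code 14420.
Reconstructed: 2.253125 V.
V_in − V_rec = 2.5e-05 V = 25.00 µV.

25.00 µV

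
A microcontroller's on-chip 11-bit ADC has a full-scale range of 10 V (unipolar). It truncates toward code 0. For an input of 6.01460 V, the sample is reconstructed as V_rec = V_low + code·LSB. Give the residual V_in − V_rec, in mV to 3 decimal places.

Step size: 10 V ÷ 2^11 = 4.883 mV.
Scaled input = 1231.7901 LSBs, so code = 1231.
Reconstructed: 6.0107422 V.
V_in − V_rec = 0.00385781 V = 3.858 mV.

3.858 mV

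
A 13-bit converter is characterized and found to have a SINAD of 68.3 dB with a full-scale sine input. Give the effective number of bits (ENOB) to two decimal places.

11.05 bits

ENOB = (SINAD − 1.76) / 6.02 = (68.3 − 1.76)/6.02 = 11.053.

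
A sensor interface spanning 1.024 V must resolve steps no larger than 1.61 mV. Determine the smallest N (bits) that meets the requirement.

Number of steps required ≥ 1.024 V / 1.61 mV = 636.02.
Need 2^N ≥ 636.02; 2^9 = 512, 2^10 = 1024.
Minimum N = 10.

10 bits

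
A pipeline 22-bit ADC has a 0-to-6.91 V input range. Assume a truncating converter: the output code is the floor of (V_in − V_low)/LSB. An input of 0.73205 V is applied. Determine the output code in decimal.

code 444347

With 4194304 levels over 6.91 V, one step is 1.65 µV.
(V_in − V_low)/LSB = (0.73205 − 0) / 1.64747e-06 = 444347.358.
So the output code is 444347.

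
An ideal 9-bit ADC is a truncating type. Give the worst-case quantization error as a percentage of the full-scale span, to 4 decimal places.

0.1953 %

Truncating → worst-case error = 1 LSB = V_FS/2^9, so 100/512 = 0.195312 % of full scale.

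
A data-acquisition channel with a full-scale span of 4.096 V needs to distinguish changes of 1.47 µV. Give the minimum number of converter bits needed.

Number of steps required ≥ 4.096 V / 1.47 µV = 2786394.56.
Need 2^N ≥ 2786394.56; 2^21 = 2097152, 2^22 = 4194304.
Minimum N = 22.

22 bits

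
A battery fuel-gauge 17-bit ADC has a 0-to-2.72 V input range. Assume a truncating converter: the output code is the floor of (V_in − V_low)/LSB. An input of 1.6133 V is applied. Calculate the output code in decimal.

code 77742

Full-scale span = 2.72 V; LSB = 2.72/2^17 = 20.75 µV.
(1.6133 − 0) / 2.0752e-05 = 77742.080 LSBs.
⌊·⌋(77742.080) = 77742.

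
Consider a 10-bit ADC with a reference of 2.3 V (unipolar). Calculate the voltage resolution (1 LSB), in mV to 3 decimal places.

Full-scale span = 2.3 V.
LSB = 2.3 / 2^10 = 2.3 / 1024 = 0.00224609 V = 2.246 mV.

2.246 mV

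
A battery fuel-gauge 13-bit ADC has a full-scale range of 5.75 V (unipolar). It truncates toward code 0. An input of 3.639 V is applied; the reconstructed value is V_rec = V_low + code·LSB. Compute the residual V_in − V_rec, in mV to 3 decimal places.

LSB = 5.75/2^13 = 0.702 mV.
Scaled input = 5184.4675 LSBs, so code = 5184.
Reconstructed: 3.6386719 V.
Difference: 0.000328125 V → 0.328 mV.

0.328 mV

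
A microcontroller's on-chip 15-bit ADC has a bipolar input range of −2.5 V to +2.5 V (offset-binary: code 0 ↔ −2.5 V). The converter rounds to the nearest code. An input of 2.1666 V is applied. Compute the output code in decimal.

code 30583

With 32768 levels over 5 V, one step is 152.59 µV.
Input sits at 30583.030 steps above V_low.
round(30583.030) = 30583.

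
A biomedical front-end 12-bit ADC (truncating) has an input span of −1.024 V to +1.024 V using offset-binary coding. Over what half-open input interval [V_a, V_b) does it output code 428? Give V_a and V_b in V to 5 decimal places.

[-0.81000 V, -0.80950 V)

LSB = 2.048/2^12 = 0.500 mV.
V_a = V_low + 428·LSB = -0.81 V; V_b = V_low + 429·LSB = -0.8095 V.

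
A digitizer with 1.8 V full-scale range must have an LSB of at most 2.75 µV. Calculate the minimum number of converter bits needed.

20 bits

Number of steps required ≥ 1.8 V / 2.75 µV = 654545.45.
Need 2^N ≥ 654545.45; 2^19 = 524288, 2^20 = 1048576.
Minimum N = 20.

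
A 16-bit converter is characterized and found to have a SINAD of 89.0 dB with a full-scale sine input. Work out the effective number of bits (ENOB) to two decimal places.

14.49 bits

ENOB = (SINAD − 1.76) / 6.02 = (89.0 − 1.76)/6.02 = 14.492.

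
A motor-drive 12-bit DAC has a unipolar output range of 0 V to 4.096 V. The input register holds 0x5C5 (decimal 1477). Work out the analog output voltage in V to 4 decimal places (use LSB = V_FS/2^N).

1.4770 V

LSB = 4.096 V / 2^12 = 1.000 mV.
Code 0x5C5 = 1477 decimal.
V_out = 0 + 1477 × 0.001 V = 1.477 V.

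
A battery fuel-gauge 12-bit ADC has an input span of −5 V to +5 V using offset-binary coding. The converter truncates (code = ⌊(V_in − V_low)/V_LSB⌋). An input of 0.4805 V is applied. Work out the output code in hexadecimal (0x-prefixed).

With 4096 levels over 10 V, one step is 2.441 mV.
(0.4805 − (−5)) / 0.00244141 = 2244.813 LSBs.
So the output code is 2244.
In hexadecimal (0x-prefixed): 0x8C4.

code 0x8C4 (decimal 2244)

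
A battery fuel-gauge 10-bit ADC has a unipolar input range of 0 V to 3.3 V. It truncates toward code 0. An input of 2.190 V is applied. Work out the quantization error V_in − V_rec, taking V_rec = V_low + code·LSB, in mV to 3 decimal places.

1.816 mV

One LSB is 3.3 V / 1024 = 3.223 mV.
(2.190 − 0)/0.00322266 = 679.5636; ⌊·⌋ gives code 679.
Code 679 maps back to 0 + 679×0.00322266 V = 2.1881836 V.
Error = 2.190 − 2.1881836 = 0.00181641 V = 1.816 mV.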